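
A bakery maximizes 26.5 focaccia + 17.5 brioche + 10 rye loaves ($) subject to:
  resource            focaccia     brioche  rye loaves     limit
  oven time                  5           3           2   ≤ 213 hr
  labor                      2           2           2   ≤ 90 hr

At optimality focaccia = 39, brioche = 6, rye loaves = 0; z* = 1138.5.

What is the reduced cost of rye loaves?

Both oven time and labor are binding at x*.
The binding rows give the dual system: 5·y_oven time + 2·y_labor = 26.5 and 3·y_oven time + 2·y_labor = 17.5.
→ y_oven time = 4.5 and y_labor = 2.
Reduced cost of rye loaves: c₃ − yᵀa₃ = 10 − (4.5·2 + 2·2) = 10 − 13 = -3.

-3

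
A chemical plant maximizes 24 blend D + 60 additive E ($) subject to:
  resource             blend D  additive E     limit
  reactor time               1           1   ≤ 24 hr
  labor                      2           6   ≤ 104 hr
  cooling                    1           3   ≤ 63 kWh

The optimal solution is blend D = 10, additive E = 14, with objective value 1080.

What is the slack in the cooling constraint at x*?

11

cooling used = 1·10 + 3·14 = 52; slack = 63 − 52 = 11.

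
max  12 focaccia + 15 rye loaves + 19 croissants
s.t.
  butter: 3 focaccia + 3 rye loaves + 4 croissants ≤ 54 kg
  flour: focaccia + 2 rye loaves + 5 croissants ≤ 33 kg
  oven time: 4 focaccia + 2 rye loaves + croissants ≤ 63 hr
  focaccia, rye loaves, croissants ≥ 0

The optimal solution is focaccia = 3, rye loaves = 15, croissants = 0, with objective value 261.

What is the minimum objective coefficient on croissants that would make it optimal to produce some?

Check each constraint at x*: butter 54/54 (tight); flour 33/33 (tight); oven time 42/63 (slack 21).
Since oven time is not tight, its dual is 0.
Dual feasibility on the basic columns requires 3·y_butter + 1·y_flour = 12, 3·y_butter + 2·y_flour = 15.
Solving: y_butter = 3, y_flour = 3.
croissants enters the basis when its profit ≥ yᵀa₃ = 3·4 + 3·5 = 27.

27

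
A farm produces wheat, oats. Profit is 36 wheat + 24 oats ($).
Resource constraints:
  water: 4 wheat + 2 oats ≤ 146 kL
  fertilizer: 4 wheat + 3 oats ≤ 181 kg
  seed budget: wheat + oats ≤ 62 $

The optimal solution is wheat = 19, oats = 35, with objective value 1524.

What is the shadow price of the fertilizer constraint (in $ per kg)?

6

Check each constraint at x*: water 146/146 (tight); fertilizer 181/181 (tight); seed budget 54/62 (slack 8).
By complementary slackness, y = 0 for the non-binding constraint.
From A_Bᵀ y = c: 4·y_water + 4·y_fertilizer = 36; 2·y_water + 3·y_fertilizer = 24.
→ y_water = 3 and y_fertilizer = 6.
Shadow price of fertilizer = 6.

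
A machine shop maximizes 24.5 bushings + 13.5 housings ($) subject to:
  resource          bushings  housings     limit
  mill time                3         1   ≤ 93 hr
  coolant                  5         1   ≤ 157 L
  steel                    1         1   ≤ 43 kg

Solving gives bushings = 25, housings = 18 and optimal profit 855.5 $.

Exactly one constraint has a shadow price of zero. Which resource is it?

mill time: 93/93 (binding)
coolant: 143/157 (slack 14)
steel: 43/43 (binding)
By complementary slackness, a constraint with positive slack has shadow price 0 → coolant.

coolant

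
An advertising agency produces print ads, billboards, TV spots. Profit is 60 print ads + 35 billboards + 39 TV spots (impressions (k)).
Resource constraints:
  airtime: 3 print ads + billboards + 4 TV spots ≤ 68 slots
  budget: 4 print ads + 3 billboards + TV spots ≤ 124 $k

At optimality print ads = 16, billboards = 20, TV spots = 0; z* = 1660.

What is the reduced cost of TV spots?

-2

Both airtime and budget are binding at x*.
Dual feasibility on the basic columns requires 3·y_airtime + 4·y_budget = 60, 1·y_airtime + 3·y_budget = 35.
This yields shadow prices y_airtime = 8, y_budget = 9.
Reduced cost of TV spots: c₃ − yᵀa₃ = 39 − (8·4 + 9·1) = 39 − 41 = -2.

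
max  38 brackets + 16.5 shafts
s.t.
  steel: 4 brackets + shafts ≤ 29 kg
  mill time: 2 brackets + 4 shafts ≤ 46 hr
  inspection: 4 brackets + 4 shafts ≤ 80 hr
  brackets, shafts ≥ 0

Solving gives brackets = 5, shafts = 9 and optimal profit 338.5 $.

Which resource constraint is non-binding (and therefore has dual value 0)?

steel: 29/29 (binding)
mill time: 46/46 (binding)
inspection: 56/80 (slack 24)
By complementary slackness, a constraint with positive slack has shadow price 0 → inspection.

inspection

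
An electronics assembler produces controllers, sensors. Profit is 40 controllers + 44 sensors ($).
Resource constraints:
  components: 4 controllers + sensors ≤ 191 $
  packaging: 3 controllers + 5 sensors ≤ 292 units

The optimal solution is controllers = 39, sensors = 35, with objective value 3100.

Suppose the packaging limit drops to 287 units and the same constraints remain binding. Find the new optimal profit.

At the optimum: components uses 191 of 191 (binding); packaging uses 292 of 292 (binding).
From A_Bᵀ y = c: 4·y_components + 3·y_packaging = 40; 1·y_components + 5·y_packaging = 44.
Solving: y_components = 4, y_packaging = 8.
Δz = y_packaging·Δb = 8 × (-5) = -40, so new z* = 3100 − 40 = 3060.

3060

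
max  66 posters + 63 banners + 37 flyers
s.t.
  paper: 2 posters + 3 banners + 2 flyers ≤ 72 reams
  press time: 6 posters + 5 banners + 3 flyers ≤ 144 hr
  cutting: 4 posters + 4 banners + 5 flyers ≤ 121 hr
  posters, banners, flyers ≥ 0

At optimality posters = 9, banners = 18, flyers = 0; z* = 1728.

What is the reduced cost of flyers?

Check each constraint at x*: paper 72/72 (tight); press time 144/144 (tight); cutting 108/121 (slack 13).
By complementary slackness, y = 0 for the non-binding constraint.
The binding rows give the dual system: 2·y_paper + 6·y_press time = 66 and 3·y_paper + 5·y_press time = 63.
→ y_paper = 6 and y_press time = 9.
Reduced cost of flyers: c₃ − yᵀa₃ = 37 − (6·2 + 9·3) = 37 − 39 = -2.

-2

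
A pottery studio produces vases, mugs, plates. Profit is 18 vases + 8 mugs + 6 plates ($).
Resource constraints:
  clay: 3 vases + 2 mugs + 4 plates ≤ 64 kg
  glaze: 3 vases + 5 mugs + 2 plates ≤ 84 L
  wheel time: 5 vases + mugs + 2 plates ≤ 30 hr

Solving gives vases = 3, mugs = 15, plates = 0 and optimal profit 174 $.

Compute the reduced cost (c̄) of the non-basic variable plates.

-2

At the optimum: clay uses 39 of 64 (slack = 25); glaze uses 84 of 84 (binding); wheel time uses 30 of 30 (binding).
Since clay is not tight, its dual is 0.
From A_Bᵀ y = c: 3·y_glaze + 5·y_wheel time = 18; 5·y_glaze + 1·y_wheel time = 8.
→ y_glaze = 1 and y_wheel time = 3.
Reduced cost of plates: c₃ − yᵀa₃ = 6 − (1·2 + 3·2) = 6 − 8 = -2.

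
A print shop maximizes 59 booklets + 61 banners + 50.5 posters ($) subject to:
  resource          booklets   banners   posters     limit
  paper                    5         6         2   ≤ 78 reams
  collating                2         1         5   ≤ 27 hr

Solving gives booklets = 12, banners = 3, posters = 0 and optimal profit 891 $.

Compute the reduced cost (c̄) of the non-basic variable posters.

At the optimum: paper uses 78 of 78 (binding); collating uses 27 of 27 (binding).
Dual feasibility on the basic columns requires 5·y_paper + 2·y_collating = 59, 6·y_paper + 1·y_collating = 61.
→ y_paper = 9 and y_collating = 7.
Reduced cost of posters: c₃ − yᵀa₃ = 50.5 − (9·2 + 7·5) = 50.5 − 53 = -2.5.

-2.5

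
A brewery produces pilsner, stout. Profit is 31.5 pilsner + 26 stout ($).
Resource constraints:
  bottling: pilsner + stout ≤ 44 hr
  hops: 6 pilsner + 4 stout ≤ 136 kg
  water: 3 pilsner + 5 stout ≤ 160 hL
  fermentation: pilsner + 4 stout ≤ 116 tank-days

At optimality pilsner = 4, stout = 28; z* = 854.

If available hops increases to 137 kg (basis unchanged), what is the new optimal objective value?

Binding: hops and fermentation. Non-binding: bottling (12 unused), water (8 unused).
Slack constraints have shadow price 0 (complementary slackness).
From A_Bᵀ y = c: 6·y_hops + 1·y_fermentation = 31.5; 4·y_hops + 4·y_fermentation = 26.
Solving: y_hops = 5, y_fermentation = 1.5.
Δz = y_hops·Δb = 5 × (1) = 5, so new z* = 854 + 5 = 859.

859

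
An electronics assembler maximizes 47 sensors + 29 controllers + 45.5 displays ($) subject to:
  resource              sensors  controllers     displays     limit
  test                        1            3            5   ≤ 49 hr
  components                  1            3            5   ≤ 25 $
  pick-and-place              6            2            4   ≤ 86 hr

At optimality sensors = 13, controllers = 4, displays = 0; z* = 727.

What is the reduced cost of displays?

-7.5

Binding: components and pick-and-place. Non-binding: test (24 unused).
Slack constraints have shadow price 0 (complementary slackness).
Dual feasibility on the basic columns requires 1·y_components + 6·y_pick-and-place = 47, 3·y_components + 2·y_pick-and-place = 29.
Solving: y_components = 5, y_pick-and-place = 7.
Reduced cost of displays: c₃ − yᵀa₃ = 45.5 − (5·5 + 7·4) = 45.5 − 53 = -7.5.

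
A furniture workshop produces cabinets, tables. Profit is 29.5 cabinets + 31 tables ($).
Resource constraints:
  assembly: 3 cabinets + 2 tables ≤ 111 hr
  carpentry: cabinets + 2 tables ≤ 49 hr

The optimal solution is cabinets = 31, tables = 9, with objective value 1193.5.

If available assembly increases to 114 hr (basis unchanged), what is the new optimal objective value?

Check each constraint at x*: assembly 111/111 (tight); carpentry 49/49 (tight).
The binding rows give the dual system: 3·y_assembly + 1·y_carpentry = 29.5 and 2·y_assembly + 2·y_carpentry = 31.
This yields shadow prices y_assembly = 7, y_carpentry = 8.5.
Δz = y_assembly·Δb = 7 × (3) = 21, so new z* = 1193.5 + 21 = 1214.5.

1214.5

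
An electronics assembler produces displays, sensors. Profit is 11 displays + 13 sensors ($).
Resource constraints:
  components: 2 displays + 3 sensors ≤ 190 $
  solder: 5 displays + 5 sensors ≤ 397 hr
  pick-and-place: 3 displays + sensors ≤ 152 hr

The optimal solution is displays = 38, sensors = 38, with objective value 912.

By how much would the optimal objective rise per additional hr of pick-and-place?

1

Binding: components and pick-and-place. Non-binding: solder (17 unused).
Since solder is not tight, its dual is 0.
Dual feasibility on the basic columns requires 2·y_components + 3·y_pick-and-place = 11, 3·y_components + 1·y_pick-and-place = 13.
Solving: y_components = 4, y_pick-and-place = 1.
Shadow price of pick-and-place = 1.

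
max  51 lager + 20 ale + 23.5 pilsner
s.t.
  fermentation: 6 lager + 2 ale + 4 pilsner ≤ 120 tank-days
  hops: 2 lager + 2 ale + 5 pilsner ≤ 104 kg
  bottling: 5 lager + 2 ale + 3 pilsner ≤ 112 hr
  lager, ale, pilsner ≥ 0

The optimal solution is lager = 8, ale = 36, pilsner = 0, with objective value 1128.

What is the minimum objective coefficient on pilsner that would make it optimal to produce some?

31

Check each constraint at x*: fermentation 120/120 (tight); hops 88/104 (slack 16); bottling 112/112 (tight).
By complementary slackness, y = 0 for the non-binding constraint.
The binding rows give the dual system: 6·y_fermentation + 5·y_bottling = 51 and 2·y_fermentation + 2·y_bottling = 20.
Solving: y_fermentation = 1, y_bottling = 9.
pilsner enters the basis when its profit ≥ yᵀa₃ = 1·4 + 9·3 = 31.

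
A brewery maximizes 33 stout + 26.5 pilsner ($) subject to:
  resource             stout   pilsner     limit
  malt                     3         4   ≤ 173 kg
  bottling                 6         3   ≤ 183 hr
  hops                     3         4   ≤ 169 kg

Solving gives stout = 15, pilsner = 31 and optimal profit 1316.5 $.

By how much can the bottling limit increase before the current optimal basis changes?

Binding constraints: bottling, hops. The basis is B = [[6,3],[3,4]] with det 15.
Per unit increase in bottling, x* moves by d = (0.2667, -0.2).
The basis stays optimal until pilsner reaches 0; allowable increase = 155 hr.

155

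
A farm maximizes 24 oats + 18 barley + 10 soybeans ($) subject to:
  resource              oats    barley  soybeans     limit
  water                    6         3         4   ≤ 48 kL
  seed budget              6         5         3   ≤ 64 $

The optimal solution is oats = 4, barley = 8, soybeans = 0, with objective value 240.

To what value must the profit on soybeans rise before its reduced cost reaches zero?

Check each constraint at x*: water 48/48 (tight); seed budget 64/64 (tight).
From A_Bᵀ y = c: 6·y_water + 6·y_seed budget = 24; 3·y_water + 5·y_seed budget = 18.
→ y_water = 1 and y_seed budget = 3.
soybeans enters the basis when its profit ≥ yᵀa₃ = 1·4 + 3·3 = 13.

13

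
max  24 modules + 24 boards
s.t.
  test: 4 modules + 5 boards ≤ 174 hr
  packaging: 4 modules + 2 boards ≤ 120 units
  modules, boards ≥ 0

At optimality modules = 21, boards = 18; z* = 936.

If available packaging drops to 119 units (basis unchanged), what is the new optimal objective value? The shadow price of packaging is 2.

934

Δb = -1, so new z* = 936 + (2)·(-1) = 936 − 2 = 934.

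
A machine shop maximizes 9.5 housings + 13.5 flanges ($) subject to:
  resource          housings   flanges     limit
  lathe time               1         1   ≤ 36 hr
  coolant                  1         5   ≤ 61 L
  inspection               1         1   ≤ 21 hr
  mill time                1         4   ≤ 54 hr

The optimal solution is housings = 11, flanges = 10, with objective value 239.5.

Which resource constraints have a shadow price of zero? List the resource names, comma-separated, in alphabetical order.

lathe time, mill time

lathe time: 21/36 (slack 15)
coolant: 61/61 (binding)
inspection: 21/21 (binding)
mill time: 51/54 (slack 3)
By complementary slackness, a constraint with positive slack has shadow price 0 → lathe time, mill time.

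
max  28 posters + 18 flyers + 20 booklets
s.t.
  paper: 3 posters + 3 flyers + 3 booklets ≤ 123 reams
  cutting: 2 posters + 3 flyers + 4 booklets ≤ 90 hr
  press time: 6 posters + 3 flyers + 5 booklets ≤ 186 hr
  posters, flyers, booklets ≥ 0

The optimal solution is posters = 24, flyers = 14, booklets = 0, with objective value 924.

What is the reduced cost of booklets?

-8

Binding: cutting and press time. Non-binding: paper (9 unused).
Since paper is not tight, its dual is 0.
The binding rows give the dual system: 2·y_cutting + 6·y_press time = 28 and 3·y_cutting + 3·y_press time = 18.
This yields shadow prices y_cutting = 2, y_press time = 4.
Reduced cost of booklets: c₃ − yᵀa₃ = 20 − (2·4 + 4·5) = 20 − 28 = -8.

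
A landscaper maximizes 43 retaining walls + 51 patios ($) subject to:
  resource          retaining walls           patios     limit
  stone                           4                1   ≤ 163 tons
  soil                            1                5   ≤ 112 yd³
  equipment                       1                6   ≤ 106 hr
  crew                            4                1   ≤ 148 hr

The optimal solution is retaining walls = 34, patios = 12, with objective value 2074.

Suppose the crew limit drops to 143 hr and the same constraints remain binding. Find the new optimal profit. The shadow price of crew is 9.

Δb = -5, so new z* = 2074 + (9)·(-5) = 2074 − 45 = 2029.

2029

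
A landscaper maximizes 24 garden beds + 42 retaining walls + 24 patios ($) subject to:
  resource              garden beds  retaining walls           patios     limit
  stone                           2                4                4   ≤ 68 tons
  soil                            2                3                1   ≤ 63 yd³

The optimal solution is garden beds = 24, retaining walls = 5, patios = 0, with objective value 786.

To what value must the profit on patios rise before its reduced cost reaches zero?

Check each constraint at x*: stone 68/68 (tight); soil 63/63 (tight).
The binding rows give the dual system: 2·y_stone + 2·y_soil = 24 and 4·y_stone + 3·y_soil = 42.
Solving: y_stone = 6, y_soil = 6.
patios enters the basis when its profit ≥ yᵀa₃ = 6·4 + 6·1 = 30.

30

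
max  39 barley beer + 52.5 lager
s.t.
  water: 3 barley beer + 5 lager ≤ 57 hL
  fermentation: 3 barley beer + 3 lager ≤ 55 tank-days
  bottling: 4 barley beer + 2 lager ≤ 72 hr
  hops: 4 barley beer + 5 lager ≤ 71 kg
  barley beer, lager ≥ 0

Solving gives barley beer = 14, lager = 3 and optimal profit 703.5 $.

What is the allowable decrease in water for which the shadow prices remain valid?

3.75

Binding constraints: water, hops. The basis is B = [[3,5],[4,5]] with det -5.
Per unit decrease in water, x* moves by d = (1, -0.8).
The basis stays optimal until lager reaches 0; allowable decrease = 3.75 hL.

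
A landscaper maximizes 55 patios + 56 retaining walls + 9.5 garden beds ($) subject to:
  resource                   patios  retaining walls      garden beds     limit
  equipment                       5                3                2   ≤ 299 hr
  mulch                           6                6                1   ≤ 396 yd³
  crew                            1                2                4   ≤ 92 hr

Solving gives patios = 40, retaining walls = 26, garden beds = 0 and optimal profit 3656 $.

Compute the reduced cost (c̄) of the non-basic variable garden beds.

Check each constraint at x*: equipment 278/299 (slack 21); mulch 396/396 (tight); crew 92/92 (tight).
Since equipment is not tight, its dual is 0.
Dual feasibility on the basic columns requires 6·y_mulch + 1·y_crew = 55, 6·y_mulch + 2·y_crew = 56.
→ y_mulch = 9 and y_crew = 1.
Reduced cost of garden beds: c₃ − yᵀa₃ = 9.5 − (9·1 + 1·4) = 9.5 − 13 = -3.5.

-3.5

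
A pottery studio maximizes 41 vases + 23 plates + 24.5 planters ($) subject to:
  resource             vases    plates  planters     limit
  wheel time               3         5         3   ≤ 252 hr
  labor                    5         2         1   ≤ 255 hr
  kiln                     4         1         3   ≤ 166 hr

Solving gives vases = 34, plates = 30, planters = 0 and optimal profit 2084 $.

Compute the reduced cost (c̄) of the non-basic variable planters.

-8.5

Binding: wheel time and kiln. Non-binding: labor (25 unused).
Since labor is not tight, its dual is 0.
From A_Bᵀ y = c: 3·y_wheel time + 4·y_kiln = 41; 5·y_wheel time + 1·y_kiln = 23.
Solving: y_wheel time = 3, y_kiln = 8.
Reduced cost of planters: c₃ − yᵀa₃ = 24.5 − (3·3 + 8·3) = 24.5 − 33 = -8.5.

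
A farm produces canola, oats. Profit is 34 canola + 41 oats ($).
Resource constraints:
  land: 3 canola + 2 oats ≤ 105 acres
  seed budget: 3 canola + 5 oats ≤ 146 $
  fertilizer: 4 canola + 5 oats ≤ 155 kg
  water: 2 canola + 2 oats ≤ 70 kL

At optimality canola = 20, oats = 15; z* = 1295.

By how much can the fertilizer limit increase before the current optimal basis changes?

Binding constraints: fertilizer, water. The basis is B = [[4,5],[2,2]] with det -2.
Per unit increase in fertilizer, x* moves by d = (-1, 1).
The basis stays optimal until seed budget becomes binding; allowable increase = 5.5 kg.

5.5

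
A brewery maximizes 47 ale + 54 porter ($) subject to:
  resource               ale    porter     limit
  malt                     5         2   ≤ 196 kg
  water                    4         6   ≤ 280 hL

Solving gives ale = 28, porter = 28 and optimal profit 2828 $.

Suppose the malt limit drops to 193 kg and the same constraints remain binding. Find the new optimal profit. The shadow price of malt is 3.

2819

Δb = -3, so new z* = 2828 + (3)·(-3) = 2828 − 9 = 2819.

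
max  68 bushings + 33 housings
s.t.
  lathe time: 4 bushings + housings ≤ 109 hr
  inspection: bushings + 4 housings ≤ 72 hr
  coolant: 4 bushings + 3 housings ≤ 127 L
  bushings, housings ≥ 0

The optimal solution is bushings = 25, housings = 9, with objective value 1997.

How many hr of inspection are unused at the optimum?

11

inspection used = 1·25 + 4·9 = 61; slack = 72 − 61 = 11.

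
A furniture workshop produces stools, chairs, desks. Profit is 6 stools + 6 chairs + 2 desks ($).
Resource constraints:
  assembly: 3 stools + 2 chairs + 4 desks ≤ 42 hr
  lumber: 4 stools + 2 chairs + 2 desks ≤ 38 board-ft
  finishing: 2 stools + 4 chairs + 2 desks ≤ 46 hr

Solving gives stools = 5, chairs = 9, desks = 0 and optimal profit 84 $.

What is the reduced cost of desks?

-2

Check each constraint at x*: assembly 33/42 (slack 9); lumber 38/38 (tight); finishing 46/46 (tight).
Slack constraints have shadow price 0 (complementary slackness).
From A_Bᵀ y = c: 4·y_lumber + 2·y_finishing = 6; 2·y_lumber + 4·y_finishing = 6.
Solving: y_lumber = 1, y_finishing = 1.
Reduced cost of desks: c₃ − yᵀa₃ = 2 − (1·2 + 1·2) = 2 − 4 = -2.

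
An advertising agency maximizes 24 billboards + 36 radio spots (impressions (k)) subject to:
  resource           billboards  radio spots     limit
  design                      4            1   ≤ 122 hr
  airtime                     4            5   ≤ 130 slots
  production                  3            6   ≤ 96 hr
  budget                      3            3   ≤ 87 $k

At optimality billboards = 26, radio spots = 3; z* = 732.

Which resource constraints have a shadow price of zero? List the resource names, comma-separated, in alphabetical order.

design: 107/122 (slack 15)
airtime: 119/130 (slack 11)
production: 96/96 (binding)
budget: 87/87 (binding)
By complementary slackness, a constraint with positive slack has shadow price 0 → airtime, design.

airtime, design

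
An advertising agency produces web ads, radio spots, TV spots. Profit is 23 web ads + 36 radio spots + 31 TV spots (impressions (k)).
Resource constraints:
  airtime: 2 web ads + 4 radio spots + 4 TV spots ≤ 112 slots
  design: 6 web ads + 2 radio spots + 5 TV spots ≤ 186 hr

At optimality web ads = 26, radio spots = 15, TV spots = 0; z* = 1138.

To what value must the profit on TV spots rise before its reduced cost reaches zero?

At the optimum: airtime uses 112 of 112 (binding); design uses 186 of 186 (binding).
Dual feasibility on the basic columns requires 2·y_airtime + 6·y_design = 23, 4·y_airtime + 2·y_design = 36.
→ y_airtime = 8.5 and y_design = 1.
TV spots enters the basis when its profit ≥ yᵀa₃ = 8.5·4 + 1·5 = 39.

39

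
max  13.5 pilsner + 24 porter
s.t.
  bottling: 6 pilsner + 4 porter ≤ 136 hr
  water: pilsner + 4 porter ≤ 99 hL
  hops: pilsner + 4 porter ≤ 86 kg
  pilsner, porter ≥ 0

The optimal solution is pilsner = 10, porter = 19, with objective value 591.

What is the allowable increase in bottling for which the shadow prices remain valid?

380

Binding constraints: bottling, hops. The basis is B = [[6,4],[1,4]] with det 20.
Per unit increase in bottling, x* moves by d = (0.2, -0.05).
The basis stays optimal until porter reaches 0; allowable increase = 380 hr.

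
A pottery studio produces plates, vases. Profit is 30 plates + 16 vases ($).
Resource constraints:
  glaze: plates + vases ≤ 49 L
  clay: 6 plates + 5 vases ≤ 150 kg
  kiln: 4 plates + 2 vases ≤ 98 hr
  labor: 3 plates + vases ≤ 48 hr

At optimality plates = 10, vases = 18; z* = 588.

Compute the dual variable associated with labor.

Check each constraint at x*: glaze 28/49 (slack 21); clay 150/150 (tight); kiln 76/98 (slack 22); labor 48/48 (tight).
By complementary slackness, y = 0 for the non-binding constraints.
The binding rows give the dual system: 6·y_clay + 3·y_labor = 30 and 5·y_clay + 1·y_labor = 16.
This yields shadow prices y_clay = 2, y_labor = 6.
Shadow price of labor = 6.

6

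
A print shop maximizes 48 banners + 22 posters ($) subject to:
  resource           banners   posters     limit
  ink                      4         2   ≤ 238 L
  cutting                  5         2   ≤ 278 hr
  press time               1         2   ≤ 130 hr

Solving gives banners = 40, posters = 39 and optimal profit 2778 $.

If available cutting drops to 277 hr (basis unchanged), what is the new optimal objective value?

2774

Binding: ink and cutting. Non-binding: press time (12 unused).
Since press time is not tight, its dual is 0.
The binding rows give the dual system: 4·y_ink + 5·y_cutting = 48 and 2·y_ink + 2·y_cutting = 22.
This yields shadow prices y_ink = 7, y_cutting = 4.
Δz = y_cutting·Δb = 4 × (-1) = -4, so new z* = 2778 − 4 = 2774.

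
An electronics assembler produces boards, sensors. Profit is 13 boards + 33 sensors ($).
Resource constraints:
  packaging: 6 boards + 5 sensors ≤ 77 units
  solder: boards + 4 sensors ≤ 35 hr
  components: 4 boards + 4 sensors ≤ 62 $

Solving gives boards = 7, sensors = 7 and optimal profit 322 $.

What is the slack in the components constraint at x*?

components used = 4·7 + 4·7 = 56; slack = 62 − 56 = 6.

6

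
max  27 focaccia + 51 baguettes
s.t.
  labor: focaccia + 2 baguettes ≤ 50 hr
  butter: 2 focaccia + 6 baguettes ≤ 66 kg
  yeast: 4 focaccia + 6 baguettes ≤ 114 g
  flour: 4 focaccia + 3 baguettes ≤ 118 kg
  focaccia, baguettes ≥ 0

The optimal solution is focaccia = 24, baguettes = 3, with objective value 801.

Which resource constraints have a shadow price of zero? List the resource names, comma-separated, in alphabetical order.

labor: 30/50 (slack 20)
butter: 66/66 (binding)
yeast: 114/114 (binding)
flour: 105/118 (slack 13)
By complementary slackness, a constraint with positive slack has shadow price 0 → flour, labor.

flour, labor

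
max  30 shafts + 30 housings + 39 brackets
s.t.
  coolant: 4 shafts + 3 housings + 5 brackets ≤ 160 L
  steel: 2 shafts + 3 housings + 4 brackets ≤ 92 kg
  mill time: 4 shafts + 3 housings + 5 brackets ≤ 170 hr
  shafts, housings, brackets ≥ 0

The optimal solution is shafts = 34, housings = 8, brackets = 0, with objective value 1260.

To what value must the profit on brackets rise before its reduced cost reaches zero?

Binding: coolant and steel. Non-binding: mill time (10 unused).
Since mill time is not tight, its dual is 0.
Dual feasibility on the basic columns requires 4·y_coolant + 2·y_steel = 30, 3·y_coolant + 3·y_steel = 30.
This yields shadow prices y_coolant = 5, y_steel = 5.
brackets enters the basis when its profit ≥ yᵀa₃ = 5·5 + 5·4 = 45.

45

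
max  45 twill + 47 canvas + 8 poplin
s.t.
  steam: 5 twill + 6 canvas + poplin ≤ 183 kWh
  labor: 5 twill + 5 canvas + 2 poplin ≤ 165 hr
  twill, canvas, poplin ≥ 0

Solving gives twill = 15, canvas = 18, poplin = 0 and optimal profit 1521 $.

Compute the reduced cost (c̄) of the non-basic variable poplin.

-8

Check each constraint at x*: steam 183/183 (tight); labor 165/165 (tight).
Dual feasibility on the basic columns requires 5·y_steam + 5·y_labor = 45, 6·y_steam + 5·y_labor = 47.
→ y_steam = 2 and y_labor = 7.
Reduced cost of poplin: c₃ − yᵀa₃ = 8 − (2·1 + 7·2) = 8 − 16 = -8.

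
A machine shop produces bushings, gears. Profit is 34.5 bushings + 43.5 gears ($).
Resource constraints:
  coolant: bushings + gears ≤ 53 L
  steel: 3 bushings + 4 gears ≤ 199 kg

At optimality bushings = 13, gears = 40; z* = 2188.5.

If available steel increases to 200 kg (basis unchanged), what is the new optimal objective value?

Both coolant and steel are binding at x*.
From A_Bᵀ y = c: 1·y_coolant + 3·y_steel = 34.5; 1·y_coolant + 4·y_steel = 43.5.
This yields shadow prices y_coolant = 7.5, y_steel = 9.
Δz = y_steel·Δb = 9 × (1) = 9, so new z* = 2188.5 + 9 = 2197.5.

2197.5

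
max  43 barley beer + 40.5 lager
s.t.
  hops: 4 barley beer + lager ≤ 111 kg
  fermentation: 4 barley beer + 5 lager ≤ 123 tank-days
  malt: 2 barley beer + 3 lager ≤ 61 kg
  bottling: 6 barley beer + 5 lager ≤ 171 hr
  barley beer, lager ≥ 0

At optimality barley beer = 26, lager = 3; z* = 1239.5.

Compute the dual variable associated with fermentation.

Binding: malt and bottling. Non-binding: hops (4 unused), fermentation (4 unused).
Slack constraints have shadow price 0 (complementary slackness).
From A_Bᵀ y = c: 2·y_malt + 6·y_bottling = 43; 3·y_malt + 5·y_bottling = 40.5.
Solving: y_malt = 3.5, y_bottling = 6.
Shadow price of fermentation = 0.

0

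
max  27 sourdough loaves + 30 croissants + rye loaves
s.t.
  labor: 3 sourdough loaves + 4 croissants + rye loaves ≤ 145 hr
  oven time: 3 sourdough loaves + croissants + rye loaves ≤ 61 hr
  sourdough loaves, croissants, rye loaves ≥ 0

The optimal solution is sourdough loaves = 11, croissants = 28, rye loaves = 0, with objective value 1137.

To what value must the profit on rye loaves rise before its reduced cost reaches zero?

Check each constraint at x*: labor 145/145 (tight); oven time 61/61 (tight).
The binding rows give the dual system: 3·y_labor + 3·y_oven time = 27 and 4·y_labor + 1·y_oven time = 30.
→ y_labor = 7 and y_oven time = 2.
rye loaves enters the basis when its profit ≥ yᵀa₃ = 7·1 + 2·1 = 9.

9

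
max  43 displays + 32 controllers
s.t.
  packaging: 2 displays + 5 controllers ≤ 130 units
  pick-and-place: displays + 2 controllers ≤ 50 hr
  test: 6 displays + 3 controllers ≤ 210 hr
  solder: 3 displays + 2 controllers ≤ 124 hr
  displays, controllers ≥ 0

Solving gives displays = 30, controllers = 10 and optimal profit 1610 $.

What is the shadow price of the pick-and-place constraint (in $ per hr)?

7

Binding: pick-and-place and test. Non-binding: packaging (20 unused), solder (14 unused).
By complementary slackness, y = 0 for the non-binding constraints.
The binding rows give the dual system: 1·y_pick-and-place + 6·y_test = 43 and 2·y_pick-and-place + 3·y_test = 32.
This yields shadow prices y_pick-and-place = 7, y_test = 6.
Shadow price of pick-and-place = 7.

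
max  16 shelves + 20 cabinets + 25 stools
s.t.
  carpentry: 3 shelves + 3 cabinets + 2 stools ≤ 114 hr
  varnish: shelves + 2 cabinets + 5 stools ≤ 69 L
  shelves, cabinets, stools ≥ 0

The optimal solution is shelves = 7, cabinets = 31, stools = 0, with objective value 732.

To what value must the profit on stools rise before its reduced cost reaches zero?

At the optimum: carpentry uses 114 of 114 (binding); varnish uses 69 of 69 (binding).
From A_Bᵀ y = c: 3·y_carpentry + 1·y_varnish = 16; 3·y_carpentry + 2·y_varnish = 20.
Solving: y_carpentry = 4, y_varnish = 4.
stools enters the basis when its profit ≥ yᵀa₃ = 4·2 + 4·5 = 28.

28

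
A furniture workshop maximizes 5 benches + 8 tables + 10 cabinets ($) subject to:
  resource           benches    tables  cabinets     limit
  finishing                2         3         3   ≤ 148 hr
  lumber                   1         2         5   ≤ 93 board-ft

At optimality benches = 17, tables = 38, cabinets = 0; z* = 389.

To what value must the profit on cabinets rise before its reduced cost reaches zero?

11

At the optimum: finishing uses 148 of 148 (binding); lumber uses 93 of 93 (binding).
Dual feasibility on the basic columns requires 2·y_finishing + 1·y_lumber = 5, 3·y_finishing + 2·y_lumber = 8.
Solving: y_finishing = 2, y_lumber = 1.
cabinets enters the basis when its profit ≥ yᵀa₃ = 2·3 + 1·5 = 11.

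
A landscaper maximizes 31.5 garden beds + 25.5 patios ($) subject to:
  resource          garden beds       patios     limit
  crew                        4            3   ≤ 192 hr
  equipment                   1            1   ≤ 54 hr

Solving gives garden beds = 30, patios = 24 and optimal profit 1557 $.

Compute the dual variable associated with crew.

At the optimum: crew uses 192 of 192 (binding); equipment uses 54 of 54 (binding).
From A_Bᵀ y = c: 4·y_crew + 1·y_equipment = 31.5; 3·y_crew + 1·y_equipment = 25.5.
Solving: y_crew = 6, y_equipment = 7.5.
Shadow price of crew = 6.

6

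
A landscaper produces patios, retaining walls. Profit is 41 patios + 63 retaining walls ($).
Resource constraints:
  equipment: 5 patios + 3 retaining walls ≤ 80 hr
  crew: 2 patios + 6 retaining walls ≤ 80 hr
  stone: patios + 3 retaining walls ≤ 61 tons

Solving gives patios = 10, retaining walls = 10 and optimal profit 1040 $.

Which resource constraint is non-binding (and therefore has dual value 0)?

stone

equipment: 80/80 (binding)
crew: 80/80 (binding)
stone: 40/61 (slack 21)
By complementary slackness, a constraint with positive slack has shadow price 0 → stone.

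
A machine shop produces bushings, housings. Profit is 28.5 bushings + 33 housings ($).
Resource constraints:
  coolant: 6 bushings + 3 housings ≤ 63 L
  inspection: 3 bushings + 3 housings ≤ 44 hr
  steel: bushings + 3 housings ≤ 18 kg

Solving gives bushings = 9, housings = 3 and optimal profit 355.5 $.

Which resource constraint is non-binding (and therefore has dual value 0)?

inspection

coolant: 63/63 (binding)
inspection: 36/44 (slack 8)
steel: 18/18 (binding)
By complementary slackness, a constraint with positive slack has shadow price 0 → inspection.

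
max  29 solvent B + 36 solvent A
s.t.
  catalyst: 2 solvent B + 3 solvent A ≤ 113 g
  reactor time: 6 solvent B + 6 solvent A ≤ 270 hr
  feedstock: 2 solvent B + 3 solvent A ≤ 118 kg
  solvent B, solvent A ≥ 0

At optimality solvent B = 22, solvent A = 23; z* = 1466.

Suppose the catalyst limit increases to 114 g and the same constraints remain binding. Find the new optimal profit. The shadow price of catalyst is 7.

Δb = 1, so new z* = 1466 + (7)·(1) = 1466 + 7 = 1473.

1473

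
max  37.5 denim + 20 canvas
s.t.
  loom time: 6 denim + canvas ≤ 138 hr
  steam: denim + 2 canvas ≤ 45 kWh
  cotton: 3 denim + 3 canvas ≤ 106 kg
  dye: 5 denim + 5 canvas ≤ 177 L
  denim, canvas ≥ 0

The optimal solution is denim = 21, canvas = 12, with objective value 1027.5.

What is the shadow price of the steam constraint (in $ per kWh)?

Binding: loom time and steam. Non-binding: cotton (7 unused), dye (12 unused).
Slack constraints have shadow price 0 (complementary slackness).
The binding rows give the dual system: 6·y_loom time + 1·y_steam = 37.5 and 1·y_loom time + 2·y_steam = 20.
→ y_loom time = 5 and y_steam = 7.5.
Shadow price of steam = 7.5.

7.5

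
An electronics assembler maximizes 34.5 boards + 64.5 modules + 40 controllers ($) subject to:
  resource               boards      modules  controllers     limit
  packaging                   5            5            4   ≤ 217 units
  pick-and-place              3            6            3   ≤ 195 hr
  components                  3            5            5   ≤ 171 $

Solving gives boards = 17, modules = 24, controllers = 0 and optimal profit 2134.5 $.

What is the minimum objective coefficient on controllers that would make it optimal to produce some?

Check each constraint at x*: packaging 205/217 (slack 12); pick-and-place 195/195 (tight); components 171/171 (tight).
Slack constraints have shadow price 0 (complementary slackness).
From A_Bᵀ y = c: 3·y_pick-and-place + 3·y_components = 34.5; 6·y_pick-and-place + 5·y_components = 64.5.
→ y_pick-and-place = 7 and y_components = 4.5.
controllers enters the basis when its profit ≥ yᵀa₃ = 7·3 + 4.5·5 = 43.5.

43.5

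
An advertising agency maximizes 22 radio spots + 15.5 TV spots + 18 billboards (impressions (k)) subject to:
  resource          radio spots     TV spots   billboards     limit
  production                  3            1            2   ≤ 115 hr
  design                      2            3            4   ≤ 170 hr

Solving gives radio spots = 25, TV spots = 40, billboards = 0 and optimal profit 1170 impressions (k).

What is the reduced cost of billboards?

-6

Both production and design are binding at x*.
The binding rows give the dual system: 3·y_production + 2·y_design = 22 and 1·y_production + 3·y_design = 15.5.
This yields shadow prices y_production = 5, y_design = 3.5.
Reduced cost of billboards: c₃ − yᵀa₃ = 18 − (5·2 + 3.5·4) = 18 − 24 = -6.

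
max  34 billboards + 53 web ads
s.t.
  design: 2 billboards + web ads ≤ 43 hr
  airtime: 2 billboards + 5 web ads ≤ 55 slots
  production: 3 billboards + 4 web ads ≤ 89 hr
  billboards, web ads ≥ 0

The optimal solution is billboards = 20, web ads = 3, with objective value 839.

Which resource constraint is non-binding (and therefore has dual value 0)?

design: 43/43 (binding)
airtime: 55/55 (binding)
production: 72/89 (slack 17)
By complementary slackness, a constraint with positive slack has shadow price 0 → production.

production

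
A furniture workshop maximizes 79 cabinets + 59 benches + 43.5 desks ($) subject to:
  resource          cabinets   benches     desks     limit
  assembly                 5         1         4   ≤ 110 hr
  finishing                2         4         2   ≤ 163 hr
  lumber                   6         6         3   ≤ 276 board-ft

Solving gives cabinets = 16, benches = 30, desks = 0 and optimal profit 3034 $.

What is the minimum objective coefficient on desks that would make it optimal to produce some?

47

Binding: assembly and lumber. Non-binding: finishing (11 unused).
Since finishing is not tight, its dual is 0.
Dual feasibility on the basic columns requires 5·y_assembly + 6·y_lumber = 79, 1·y_assembly + 6·y_lumber = 59.
Solving: y_assembly = 5, y_lumber = 9.
desks enters the basis when its profit ≥ yᵀa₃ = 5·4 + 9·3 = 47.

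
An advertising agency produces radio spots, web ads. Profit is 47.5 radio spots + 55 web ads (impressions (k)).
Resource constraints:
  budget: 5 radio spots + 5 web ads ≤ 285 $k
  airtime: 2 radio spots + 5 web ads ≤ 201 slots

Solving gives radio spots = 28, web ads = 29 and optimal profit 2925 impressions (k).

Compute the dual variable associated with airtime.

2.5

At the optimum: budget uses 285 of 285 (binding); airtime uses 201 of 201 (binding).
The binding rows give the dual system: 5·y_budget + 2·y_airtime = 47.5 and 5·y_budget + 5·y_airtime = 55.
Solving: y_budget = 8.5, y_airtime = 2.5.
Shadow price of airtime = 2.5.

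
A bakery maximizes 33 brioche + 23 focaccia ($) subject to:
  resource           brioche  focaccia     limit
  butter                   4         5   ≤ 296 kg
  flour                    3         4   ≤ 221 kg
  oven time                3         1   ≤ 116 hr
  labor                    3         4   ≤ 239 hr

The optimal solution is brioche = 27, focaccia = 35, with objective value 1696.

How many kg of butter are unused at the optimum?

13

butter used = 4·27 + 5·35 = 283; slack = 296 − 283 = 13.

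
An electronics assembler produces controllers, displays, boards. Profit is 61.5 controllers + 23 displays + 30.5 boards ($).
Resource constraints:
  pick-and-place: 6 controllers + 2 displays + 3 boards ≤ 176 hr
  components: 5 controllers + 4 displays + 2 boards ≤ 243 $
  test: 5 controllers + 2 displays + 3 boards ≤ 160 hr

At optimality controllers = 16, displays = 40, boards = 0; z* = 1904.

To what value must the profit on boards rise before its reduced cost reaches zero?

34.5

Check each constraint at x*: pick-and-place 176/176 (tight); components 240/243 (slack 3); test 160/160 (tight).
Since components is not tight, its dual is 0.
The binding rows give the dual system: 6·y_pick-and-place + 5·y_test = 61.5 and 2·y_pick-and-place + 2·y_test = 23.
→ y_pick-and-place = 4 and y_test = 7.5.
boards enters the basis when its profit ≥ yᵀa₃ = 4·3 + 7.5·3 = 34.5.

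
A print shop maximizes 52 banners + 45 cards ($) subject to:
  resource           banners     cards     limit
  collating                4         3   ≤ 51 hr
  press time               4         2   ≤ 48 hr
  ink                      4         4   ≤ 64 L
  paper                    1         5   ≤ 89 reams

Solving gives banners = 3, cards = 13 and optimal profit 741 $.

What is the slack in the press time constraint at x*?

10

press time used = 4·3 + 2·13 = 38; slack = 48 − 38 = 10.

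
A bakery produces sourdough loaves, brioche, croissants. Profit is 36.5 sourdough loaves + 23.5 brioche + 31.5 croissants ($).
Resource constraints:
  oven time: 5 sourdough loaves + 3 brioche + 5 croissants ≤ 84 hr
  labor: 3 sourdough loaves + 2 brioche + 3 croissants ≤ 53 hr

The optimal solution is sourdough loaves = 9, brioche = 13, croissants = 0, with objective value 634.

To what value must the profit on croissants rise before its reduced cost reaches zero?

36.5

Check each constraint at x*: oven time 84/84 (tight); labor 53/53 (tight).
The binding rows give the dual system: 5·y_oven time + 3·y_labor = 36.5 and 3·y_oven time + 2·y_labor = 23.5.
→ y_oven time = 2.5 and y_labor = 8.
croissants enters the basis when its profit ≥ yᵀa₃ = 2.5·5 + 8·3 = 36.5.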